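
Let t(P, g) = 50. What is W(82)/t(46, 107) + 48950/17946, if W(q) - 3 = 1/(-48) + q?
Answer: 31780289/7178400 ≈ 4.4272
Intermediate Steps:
W(q) = 143/48 + q (W(q) = 3 + (1/(-48) + q) = 3 + (-1/48 + q) = 143/48 + q)
W(82)/t(46, 107) + 48950/17946 = (143/48 + 82)/50 + 48950/17946 = (4079/48)*(1/50) + 48950*(1/17946) = 4079/2400 + 24475/8973 = 31780289/7178400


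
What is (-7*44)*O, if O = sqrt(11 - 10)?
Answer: -308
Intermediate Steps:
O = 1 (O = sqrt(1) = 1)
(-7*44)*O = -7*44*1 = -308*1 = -308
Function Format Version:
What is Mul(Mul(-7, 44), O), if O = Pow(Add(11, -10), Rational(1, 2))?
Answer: -308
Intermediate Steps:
O = 1 (O = Pow(1, Rational(1, 2)) = 1)
Mul(Mul(-7, 44), O) = Mul(Mul(-7, 44), 1) = Mul(-308, 1) = -308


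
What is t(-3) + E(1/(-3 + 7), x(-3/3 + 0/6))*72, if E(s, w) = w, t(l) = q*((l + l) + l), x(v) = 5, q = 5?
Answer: 315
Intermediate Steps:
t(l) = 15*l (t(l) = 5*((l + l) + l) = 5*(2*l + l) = 5*(3*l) = 15*l)
t(-3) + E(1/(-3 + 7), x(-3/3 + 0/6))*72 = 15*(-3) + 5*72 = -45 + 360 = 315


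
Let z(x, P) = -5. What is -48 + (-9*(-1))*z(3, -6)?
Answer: -93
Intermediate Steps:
-48 + (-9*(-1))*z(3, -6) = -48 - 9*(-1)*(-5) = -48 + 9*(-5) = -48 - 45 = -93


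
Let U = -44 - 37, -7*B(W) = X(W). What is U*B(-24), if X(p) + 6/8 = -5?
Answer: -1863/28 ≈ -66.536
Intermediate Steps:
X(p) = -23/4 (X(p) = -3/4 - 5 = -23/4)
B(W) = 23/28 (B(W) = -1/7*(-23/4) = 23/28)
U = -81
U*B(-24) = -81*23/28 = -1863/28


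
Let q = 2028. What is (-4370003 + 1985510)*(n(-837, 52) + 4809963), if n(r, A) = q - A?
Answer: -11474034861927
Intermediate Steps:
n(r, A) = 2028 - A
(-4370003 + 1985510)*(n(-837, 52) + 4809963) = (-4370003 + 1985510)*((2028 - 1*52) + 4809963) = -2384493*((2028 - 52) + 4809963) = -2384493*(1976 + 4809963) = -2384493*4811939 = -11474034861927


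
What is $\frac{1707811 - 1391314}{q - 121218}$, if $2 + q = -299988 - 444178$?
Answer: $- \frac{105499}{288462} \approx -0.36573$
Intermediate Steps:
$q = -744168$ ($q = -2 - 744166 = -744168$)
$\frac{1707811 - 1391314}{q - 121218} = \frac{1707811 - 1391314}{-744168 - 121218} = \frac{316497}{-865386} = 316497 \left(- \frac{1}{865386}\right) = - \frac{105499}{288462}$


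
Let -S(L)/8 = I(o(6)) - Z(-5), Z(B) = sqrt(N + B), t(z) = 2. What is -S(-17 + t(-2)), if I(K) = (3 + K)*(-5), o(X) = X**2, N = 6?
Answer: -1568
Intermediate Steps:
Z(B) = sqrt(6 + B)
I(K) = -15 - 5*K
S(L) = 1568 (S(L) = -8*((-15 - 5*6**2) - sqrt(6 - 5)) = -8*((-15 - 5*36) - sqrt(1)) = -8*((-15 - 180) - 1*1) = -8*(-195 - 1) = -8*(-196) = 1568)
-S(-17 + t(-2)) = -1*1568 = -1568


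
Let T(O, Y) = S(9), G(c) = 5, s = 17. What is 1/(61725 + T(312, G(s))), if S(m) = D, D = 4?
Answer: 1/61729 ≈ 1.6200e-5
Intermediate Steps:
S(m) = 4
T(O, Y) = 4
1/(61725 + T(312, G(s))) = 1/(61725 + 4) = 1/61729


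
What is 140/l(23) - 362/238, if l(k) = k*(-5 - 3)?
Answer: -12491/5474 ≈ -2.2819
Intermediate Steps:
l(k) = -8*k (l(k) = k*(-8) = -8*k)
140/l(23) - 362/238 = 140/((-8*23)) - 362/238 = 140/(-184) - 362*1/238 = 140*(-1/184) - 181/119 = -35/46 - 181/119 = -12491/5474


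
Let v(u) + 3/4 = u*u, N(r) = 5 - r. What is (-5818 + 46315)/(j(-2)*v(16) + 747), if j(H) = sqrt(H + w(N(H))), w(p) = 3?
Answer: 161988/4009 ≈ 40.406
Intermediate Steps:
v(u) = -3/4 + u**2 (v(u) = -3/4 + u*u = -3/4 + u**2)
j(H) = sqrt(3 + H) (j(H) = sqrt(H + 3) = sqrt(3 + H))
(-5818 + 46315)/(j(-2)*v(16) + 747) = (-5818 + 46315)/(sqrt(3 - 2)*(-3/4 + 16**2) + 747) = 40497/(sqrt(1)*(-3/4 + 256) + 747) = 40497/(1*(1021/4) + 747) = 40497/(1021/4 + 747) = 40497/(4009/4) = 40497*(4/4009) = 161988/4009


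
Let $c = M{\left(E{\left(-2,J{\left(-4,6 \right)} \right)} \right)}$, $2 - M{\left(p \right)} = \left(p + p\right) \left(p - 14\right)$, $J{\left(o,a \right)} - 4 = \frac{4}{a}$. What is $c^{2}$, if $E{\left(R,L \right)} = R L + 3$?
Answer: $\frac{5290000}{81} \approx 65309.0$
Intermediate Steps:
$J{\left(o,a \right)} = 4 + \frac{4}{a}$
$E{\left(R,L \right)} = 3 + L R$ ($E{\left(R,L \right)} = L R + 3 = 3 + L R$)
$M{\left(p \right)} = 2 - 2 p \left(-14 + p\right)$ ($M{\left(p \right)} = 2 - \left(p + p\right) \left(p - 14\right) = 2 - 2 p \left(-14 + p\right)$)
$c = - \frac{2300}{9}$ ($c = 2 - 2 \left(3 + \left(4 + \frac{4}{6}\right) \left(-2\right)\right)^{2} + 28 \left(3 + \left(4 + \frac{4}{6}\right) \left(-2\right)\right) = 2 - 2 \left(3 + \left(4 + 4 \cdot \frac{1}{6}\right) \left(-2\right)\right)^{2} + 28 \left(3 + \left(4 + 4 \cdot \frac{1}{6}\right) \left(-2\right)\right) = 2 - 2 \left(3 + \left(4 + \frac{2}{3}\right) \left(-2\right)\right)^{2} + 28 \left(3 + \left(4 + \frac{2}{3}\right) \left(-2\right)\right) = 2 - 2 \left(3 + \frac{14}{3} \left(-2\right)\right)^{2} + 28 \left(3 + \frac{14}{3} \left(-2\right)\right) = 2 - 2 \left(3 - \frac{28}{3}\right)^{2} + 28 \left(3 - \frac{28}{3}\right) = 2 - 2 \left(- \frac{19}{3}\right)^{2} + 28 \left(- \frac{19}{3}\right) = 2 - \frac{722}{9} - \frac{532}{3} = - \frac{2300}{9} \approx -255.56$)
$c^{2} = \left(- \frac{2300}{9}\right)^{2} = \frac{5290000}{81}$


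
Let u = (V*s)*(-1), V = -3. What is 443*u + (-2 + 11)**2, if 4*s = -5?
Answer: -6321/4 ≈ -1580.3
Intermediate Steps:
s = -5/4 (s = (1/4)*(-5) = -5/4 ≈ -1.2500)
u = -15/4 (u = -3*(-5/4)*(-1) = (15/4)*(-1) = -15/4 ≈ -3.7500)
443*u + (-2 + 11)**2 = 443*(-15/4) + (-2 + 11)**2 = -6645/4 + 9**2 = -6645/4 + 81 = -6321/4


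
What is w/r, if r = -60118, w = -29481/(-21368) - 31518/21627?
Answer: 3987893/3086897221872 ≈ 1.2919e-6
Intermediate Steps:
w = -3987893/51347304 (w = -29481*(-1/21368) - 31518*1/21627 = 29481/21368 - 3502/2403 = -3987893/51347304 ≈ -0.077665)
w/r = -3987893/51347304/(-60118) = -3987893/51347304*(-1/60118) = 3987893/3086897221872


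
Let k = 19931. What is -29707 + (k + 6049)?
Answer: -3727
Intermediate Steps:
-29707 + (k + 6049) = -29707 + (19931 + 6049) = -29707 + 25980 = -3727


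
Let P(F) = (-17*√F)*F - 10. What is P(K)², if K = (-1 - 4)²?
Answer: 4558225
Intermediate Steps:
K = 25 (K = (-5)² = 25)
P(F) = -10 - 17*F^(3/2) (P(F) = -17*F^(3/2) - 10 = -10 - 17*F^(3/2))
P(K)² = (-10 - 17*25^(3/2))² = (-10 - 17*125)² = (-10 - 2125)² = (-2135)² = 4558225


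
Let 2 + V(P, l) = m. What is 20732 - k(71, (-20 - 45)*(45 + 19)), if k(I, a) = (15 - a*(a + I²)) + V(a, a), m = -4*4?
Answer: -3644225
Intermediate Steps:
m = -16
V(P, l) = -18 (V(P, l) = -2 - 16 = -18)
k(I, a) = -3 - a*(a + I²) (k(I, a) = (15 - a*(a + I²)) - 18 = -3 - a*(a + I²))
20732 - k(71, (-20 - 45)*(45 + 19)) = 20732 - (-3 - ((-20 - 45)*(45 + 19))² - 1*(-20 - 45)*(45 + 19)*71²) = 20732 - (-3 - (-65*64)² - 1*(-65*64)*5041) = 20732 - (-3 - 1*(-4160)² - 1*(-4160)*5041) = 20732 - (-3 - 1*17305600 + 20970560) = 20732 - (-3 - 17305600 + 20970560) = 20732 - 1*3664957 = 20732 - 3664957 = -3644225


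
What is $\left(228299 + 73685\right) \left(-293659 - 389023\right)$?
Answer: $-206159041088$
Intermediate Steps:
$\left(228299 + 73685\right) \left(-293659 - 389023\right) = 301984 \left(-682682\right) = -206159041088$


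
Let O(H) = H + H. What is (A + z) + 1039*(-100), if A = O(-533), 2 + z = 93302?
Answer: -11666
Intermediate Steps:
z = 93300 (z = -2 + 93302 = 93300)
O(H) = 2*H
A = -1066 (A = 2*(-533) = -1066)
(A + z) + 1039*(-100) = (-1066 + 93300) + 1039*(-100) = 92234 - 103900 = -11666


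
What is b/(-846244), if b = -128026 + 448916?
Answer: -160445/423122 ≈ -0.37919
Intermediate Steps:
b = 320890
b/(-846244) = 320890/(-846244) = 320890*(-1/846244) = -160445/423122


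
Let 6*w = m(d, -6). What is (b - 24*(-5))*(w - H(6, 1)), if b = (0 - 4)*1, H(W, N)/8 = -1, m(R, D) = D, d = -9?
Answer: 812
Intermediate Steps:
H(W, N) = -8 (H(W, N) = 8*(-1) = -8)
b = -4 (b = -4*1 = -4)
w = -1 (w = (1/6)*(-6) = -1)
(b - 24*(-5))*(w - H(6, 1)) = (-4 - 24*(-5))*(-1 - 1*(-8)) = (-4 + 120)*(-1 + 8) = 116*7 = 812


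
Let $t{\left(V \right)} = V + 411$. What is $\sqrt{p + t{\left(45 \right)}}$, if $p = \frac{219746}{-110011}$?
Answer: $\frac{\sqrt{5494529097970}}{110011} \approx 21.307$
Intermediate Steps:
$t{\left(V \right)} = 411 + V$
$p = - \frac{219746}{110011}$ ($p = 219746 \left(- \frac{1}{110011}\right) = - \frac{219746}{110011} \approx -1.9975$)
$\sqrt{p + t{\left(45 \right)}} = \sqrt{- \frac{219746}{110011} + \left(411 + 45\right)} = \sqrt{- \frac{219746}{110011} + 456} = \sqrt{\frac{49945270}{110011}} = \frac{\sqrt{5494529097970}}{110011}$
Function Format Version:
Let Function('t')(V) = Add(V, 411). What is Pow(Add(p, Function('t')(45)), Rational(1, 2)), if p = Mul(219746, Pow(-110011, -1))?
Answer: Mul(Rational(1, 110011), Pow(5494529097970, Rational(1, 2))) ≈ 21.307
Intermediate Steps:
Function('t')(V) = Add(411, V)
p = Rational(-219746, 110011) (p = Mul(219746, Rational(-1, 110011)) = Rational(-219746, 110011) ≈ -1.9975)
Pow(Add(p, Function('t')(45)), Rational(1, 2)) = Pow(Add(Rational(-219746, 110011), Add(411, 45)), Rational(1, 2)) = Pow(Add(Rational(-219746, 110011), 456), Rational(1, 2)) = Pow(Rational(49945270, 110011), Rational(1, 2)) = Mul(Rational(1, 110011), Pow(5494529097970, Rational(1, 2)))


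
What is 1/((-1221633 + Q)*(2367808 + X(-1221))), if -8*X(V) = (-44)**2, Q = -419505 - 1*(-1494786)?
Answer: -1/346498019232 ≈ -2.8860e-12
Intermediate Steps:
Q = 1075281 (Q = -419505 + 1494786 = 1075281)
X(V) = -242 (X(V) = -1/8*(-44)**2 = -1/8*1936 = -242)
1/((-1221633 + Q)*(2367808 + X(-1221))) = 1/((-1221633 + 1075281)*(2367808 - 242)) = 1/(-146352*2367566) = 1/(-346498019232) = -1/346498019232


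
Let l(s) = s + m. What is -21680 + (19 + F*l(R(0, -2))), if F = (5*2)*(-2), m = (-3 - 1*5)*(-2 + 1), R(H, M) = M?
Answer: -21781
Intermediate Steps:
m = 8 (m = (-3 - 5)*(-1) = -8*(-1) = 8)
F = -20 (F = 10*(-2) = -20)
l(s) = 8 + s (l(s) = s + 8 = 8 + s)
-21680 + (19 + F*l(R(0, -2))) = -21680 + (19 - 20*(8 - 2)) = -21680 + (19 - 20*6) = -21680 + (19 - 120) = -21680 - 101 = -21781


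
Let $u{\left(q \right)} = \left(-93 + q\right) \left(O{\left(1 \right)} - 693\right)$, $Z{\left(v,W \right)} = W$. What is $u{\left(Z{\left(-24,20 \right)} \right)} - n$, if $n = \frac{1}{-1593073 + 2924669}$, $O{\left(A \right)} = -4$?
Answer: $\frac{67752936075}{1331596} \approx 50881.0$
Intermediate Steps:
$u{\left(q \right)} = 64821 - 697 q$ ($u{\left(q \right)} = \left(-93 + q\right) \left(-4 - 693\right) = \left(-93 + q\right) \left(-697\right) = 64821 - 697 q$)
$n = \frac{1}{1331596} \approx 7.5098 \cdot 10^{-7}$
$u{\left(Z{\left(-24,20 \right)} \right)} - n = \left(64821 - 13940\right) - \frac{1}{1331596} = 50881 - \frac{1}{1331596} = \frac{67752936075}{1331596}$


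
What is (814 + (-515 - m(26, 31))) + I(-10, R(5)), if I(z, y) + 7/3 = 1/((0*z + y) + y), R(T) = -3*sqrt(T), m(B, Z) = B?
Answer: 812/3 - sqrt(5)/30 ≈ 270.59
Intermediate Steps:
I(z, y) = -7/3 + 1/(2*y) (I(z, y) = -7/3 + 1/((0*z + y) + y) = -7/3 + 1/((0 + y) + y) = -7/3 + 1/(y + y) = -7/3 + 1/(2*y))
(814 + (-515 - m(26, 31))) + I(-10, R(5)) = (814 + (-515 - 1*26)) + (3 - (-42)*sqrt(5))/(6*((-3*sqrt(5)))) = (814 + (-515 - 26)) + (-sqrt(5)/15)*(3 + 42*sqrt(5))/6 = (814 - 541) - sqrt(5)*(3 + 42*sqrt(5))/90 = 273 - sqrt(5)*(3 + 42*sqrt(5))/90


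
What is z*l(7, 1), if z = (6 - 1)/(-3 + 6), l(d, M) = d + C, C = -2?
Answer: 25/3 ≈ 8.3333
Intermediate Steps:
l(d, M) = -2 + d (l(d, M) = d - 2 = -2 + d)
z = 5/3 ≈ 1.6667
z*l(7, 1) = 5*(-2 + 7)/3 = (5/3)*5 = 25/3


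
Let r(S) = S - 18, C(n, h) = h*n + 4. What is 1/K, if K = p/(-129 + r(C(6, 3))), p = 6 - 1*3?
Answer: -125/3 ≈ -41.667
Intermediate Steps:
C(n, h) = 4 + h*n
r(S) = -18 + S
p = 3 (p = 6 - 3 = 3)
K = -3/125 (K = 3/(-129 + (-18 + (4 + 3*6))) = 3/(-129 + (-18 + (4 + 18))) = 3/(-129 + (-18 + 22)) = 3/(-129 + 4) = 3/(-125) = -1/125*3 = -3/125 ≈ -0.024000)
1/K = 1/(-3/125) = -125/3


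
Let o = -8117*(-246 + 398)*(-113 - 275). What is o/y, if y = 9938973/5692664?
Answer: 2725124891103488/9938973 ≈ 2.7419e+8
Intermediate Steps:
y = 9938973/5692664 (y = 9938973*(1/5692664) = 9938973/5692664 ≈ 1.7459)
o = 478708192 (o = -1233784*(-388) = -8117*(-58976) = 478708192)
o/y = 478708192/(9938973/5692664) = 478708192*(5692664/9938973) = 2725124891103488/9938973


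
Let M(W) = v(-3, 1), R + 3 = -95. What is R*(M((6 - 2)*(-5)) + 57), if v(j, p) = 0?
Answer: -5586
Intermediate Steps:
R = -98 (R = -3 - 95 = -98)
M(W) = 0
R*(M((6 - 2)*(-5)) + 57) = -98*(0 + 57) = -98*57 = -5586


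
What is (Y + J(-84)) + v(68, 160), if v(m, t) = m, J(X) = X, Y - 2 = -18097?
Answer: -18111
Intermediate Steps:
Y = -18095 (Y = 2 - 18097 = -18095)
(Y + J(-84)) + v(68, 160) = (-18095 - 84) + 68 = -18179 + 68 = -18111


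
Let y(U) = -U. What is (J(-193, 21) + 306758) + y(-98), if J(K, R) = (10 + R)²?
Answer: 307817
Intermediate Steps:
(J(-193, 21) + 306758) + y(-98) = ((10 + 21)² + 306758) - 1*(-98) = (31² + 306758) + 98 = (961 + 306758) + 98 = 307719 + 98 = 307817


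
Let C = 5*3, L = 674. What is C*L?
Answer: 10110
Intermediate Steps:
C = 15
C*L = 15*674 = 10110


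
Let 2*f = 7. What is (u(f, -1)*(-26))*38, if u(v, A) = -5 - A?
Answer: 3952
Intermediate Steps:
f = 7/2 (f = (½)*7 = 7/2 ≈ 3.5000)
(u(f, -1)*(-26))*38 = ((-5 - 1*(-1))*(-26))*38 = ((-5 + 1)*(-26))*38 = -4*(-26)*38 = 104*38 = 3952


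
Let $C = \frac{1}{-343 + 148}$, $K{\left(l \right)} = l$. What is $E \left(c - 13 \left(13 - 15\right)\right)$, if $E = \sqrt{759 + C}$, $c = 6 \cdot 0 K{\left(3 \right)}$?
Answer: $\frac{4 \sqrt{7215195}}{15} \approx 716.3$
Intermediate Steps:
$c = 0$ ($c = 6 \cdot 0 \cdot 3 = 0 \cdot 3 = 0$)
$C = - \frac{1}{195}$ ($C = \frac{1}{-195} = - \frac{1}{195} \approx -0.0051282$)
$E = \frac{2 \sqrt{7215195}}{195}$ ($E = \sqrt{759 - \frac{1}{195}} = \sqrt{\frac{148004}{195}} = \frac{2 \sqrt{7215195}}{195} \approx 27.55$)
$E \left(c - 13 \left(13 - 15\right)\right) = \frac{2 \sqrt{7215195}}{195} \left(0 - 13 \left(13 - 15\right)\right) = \frac{2 \sqrt{7215195}}{195} \left(0 - -26\right) = \frac{2 \sqrt{7215195}}{195} \left(0 + 26\right) = \frac{2 \sqrt{7215195}}{195} \cdot 26 = \frac{4 \sqrt{7215195}}{15}$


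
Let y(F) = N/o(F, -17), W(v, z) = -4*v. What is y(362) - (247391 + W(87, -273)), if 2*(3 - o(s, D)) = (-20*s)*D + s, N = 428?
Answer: -7623500151/30859 ≈ -2.4704e+5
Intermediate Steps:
o(s, D) = 3 - s/2 + 10*D*s (o(s, D) = 3 - ((-20*s)*D + s)/2 = 3 - (-20*D*s + s)/2 = 3 - (s - 20*D*s)/2 = 3 + (-s/2 + 10*D*s) = 3 - s/2 + 10*D*s)
y(F) = 428/(3 - 341*F/2) (y(F) = 428/(3 - F/2 + 10*(-17)*F) = 428/(3 - F/2 - 170*F) = 428/(3 - 341*F/2))
y(362) - (247391 + W(87, -273)) = -856/(-6 + 341*362) - (247391 - 4*87) = -856/(-6 + 123442) - (247391 - 348) = -856/123436 - 1*247043 = -856*1/123436 - 247043 = -214/30859 - 247043 = -7623500151/30859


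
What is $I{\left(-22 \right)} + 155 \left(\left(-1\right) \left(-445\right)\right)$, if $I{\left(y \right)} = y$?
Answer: $68953$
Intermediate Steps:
$I{\left(-22 \right)} + 155 \left(\left(-1\right) \left(-445\right)\right) = -22 + 155 \left(\left(-1\right) \left(-445\right)\right) = -22 + 155 \cdot 445 = -22 + 68975 = 68953$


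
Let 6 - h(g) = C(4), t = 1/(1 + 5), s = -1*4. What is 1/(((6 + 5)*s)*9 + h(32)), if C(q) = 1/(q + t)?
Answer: -25/9756 ≈ -0.0025625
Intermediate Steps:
s = -4
t = ⅙ (t = 1/6 = ⅙ ≈ 0.16667)
C(q) = 1/(⅙ + q) (C(q) = 1/(q + ⅙) = 1/(⅙ + q))
h(g) = 144/25 (h(g) = 6 - 6/(1 + 6*4) = 6 - 6/(1 + 24) = 6 - 6/25 = 144/25)
1/(((6 + 5)*s)*9 + h(32)) = 1/(((6 + 5)*(-4))*9 + 144/25) = 1/((11*(-4))*9 + 144/25) = 1/(-44*9 + 144/25) = 1/(-396 + 144/25) = 1/(-9756/25) = -25/9756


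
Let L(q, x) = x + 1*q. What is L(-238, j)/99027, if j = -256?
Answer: -494/99027 ≈ -0.0049885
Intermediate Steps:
L(q, x) = q + x (L(q, x) = x + q = q + x)
L(-238, j)/99027 = (-238 - 256)/99027 = -494*1/99027 = -494/99027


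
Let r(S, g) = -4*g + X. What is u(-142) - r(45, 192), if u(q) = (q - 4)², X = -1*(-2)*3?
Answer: 22078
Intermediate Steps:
X = 6 (X = 2*3 = 6)
r(S, g) = 6 - 4*g (r(S, g) = -4*g + 6 = 6 - 4*g)
u(q) = (-4 + q)²
u(-142) - r(45, 192) = (-4 - 142)² - (6 - 4*192) = (-146)² - (6 - 768) = 21316 - 1*(-762) = 21316 + 762 = 22078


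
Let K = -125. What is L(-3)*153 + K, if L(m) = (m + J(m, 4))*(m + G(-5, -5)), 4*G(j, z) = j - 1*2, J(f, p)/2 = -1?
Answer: 14035/4 ≈ 3508.8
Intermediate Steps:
J(f, p) = -2 (J(f, p) = 2*(-1) = -2)
G(j, z) = -1/2 + j/4 (G(j, z) = (j - 1*2)/4 = (j - 2)/4 = (-2 + j)/4 = -1/2 + j/4)
L(m) = (-2 + m)*(-7/4 + m) (L(m) = (m - 2)*(m + (-1/2 + (1/4)*(-5))) = (-2 + m)*(m + (-1/2 - 5/4)) = (-2 + m)*(m - 7/4) = (-2 + m)*(-7/4 + m))
L(-3)*153 + K = (7/2 + (-3)**2 - 15/4*(-3))*153 - 125 = (7/2 + 9 + 45/4)*153 - 125 = (95/4)*153 - 125 = 14535/4 - 125 = 14035/4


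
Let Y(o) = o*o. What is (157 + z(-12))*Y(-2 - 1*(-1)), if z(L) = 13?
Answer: 170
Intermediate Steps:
Y(o) = o²
(157 + z(-12))*Y(-2 - 1*(-1)) = (157 + 13)*(-2 - 1*(-1))² = 170*(-2 + 1)² = 170*(-1)² = 170*1 = 170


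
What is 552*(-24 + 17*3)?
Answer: 14904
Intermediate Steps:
552*(-24 + 17*3) = 552*(-24 + 51) = 552*27 = 14904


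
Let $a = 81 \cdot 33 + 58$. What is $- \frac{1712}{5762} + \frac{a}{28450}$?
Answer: $- \frac{16485189}{81964450} \approx -0.20113$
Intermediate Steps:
$a = 2731$ ($a = 2673 + 58 = 2731$)
$- \frac{1712}{5762} + \frac{a}{28450} = - \frac{1712}{5762} + \frac{2731}{28450} = \left(-1712\right) \frac{1}{5762} + 2731 \cdot \frac{1}{28450} = - \frac{856}{2881} + \frac{2731}{28450} = - \frac{16485189}{81964450}$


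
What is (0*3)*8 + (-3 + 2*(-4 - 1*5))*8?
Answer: -168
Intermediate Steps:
(0*3)*8 + (-3 + 2*(-4 - 1*5))*8 = 0*8 + (-3 + 2*(-4 - 5))*8 = 0 + (-3 + 2*(-9))*8 = 0 + (-3 - 18)*8 = 0 - 21*8 = 0 - 168 = -168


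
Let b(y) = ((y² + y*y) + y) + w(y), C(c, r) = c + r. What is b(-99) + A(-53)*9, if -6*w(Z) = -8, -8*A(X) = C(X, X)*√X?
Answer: 58513/3 + 477*I*√53/4 ≈ 19504.0 + 868.15*I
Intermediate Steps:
A(X) = -X^(3/2)/4 (A(X) = -(X + X)*√X/8 = -2*X*√X/8 = -X^(3/2)/4)
w(Z) = 4/3 (w(Z) = -⅙*(-8) = 4/3)
b(y) = 4/3 + y + 2*y² (b(y) = ((y² + y*y) + y) + 4/3 = ((y² + y²) + y) + 4/3 = (2*y² + y) + 4/3 = (y + 2*y²) + 4/3 = 4/3 + y + 2*y²)
b(-99) + A(-53)*9 = (4/3 - 99 + 2*(-99)²) - (-53)*I*√53/4*9 = (4/3 - 99 + 2*9801) - (-53)*I*√53/4*9 = (4/3 - 99 + 19602) + (53*I*√53/4)*9 = 58513/3 + 477*I*√53/4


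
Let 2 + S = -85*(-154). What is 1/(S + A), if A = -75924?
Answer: -1/62836 ≈ -1.5914e-5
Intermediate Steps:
S = 13088 (S = -2 - 85*(-154) = -2 + 13090 = 13088)
1/(S + A) = 1/(13088 - 75924) = 1/(-62836) = -1/62836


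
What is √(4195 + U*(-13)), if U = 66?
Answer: √3337 ≈ 57.767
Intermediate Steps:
√(4195 + U*(-13)) = √(4195 + 66*(-13)) = √(4195 - 858) = √3337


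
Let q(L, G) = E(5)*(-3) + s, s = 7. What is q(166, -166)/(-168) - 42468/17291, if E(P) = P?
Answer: -874537/363111 ≈ -2.4085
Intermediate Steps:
q(L, G) = -8 (q(L, G) = 5*(-3) + 7 = -15 + 7 = -8)
q(166, -166)/(-168) - 42468/17291 = -8/(-168) - 42468/17291 = -8*(-1/168) - 42468*1/17291 = 1/21 - 42468/17291 = -874537/363111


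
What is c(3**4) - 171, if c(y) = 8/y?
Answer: -13843/81 ≈ -170.90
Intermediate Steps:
c(3**4) - 171 = 8/(3**4) - 171 = 8/81 - 171 = -13843/81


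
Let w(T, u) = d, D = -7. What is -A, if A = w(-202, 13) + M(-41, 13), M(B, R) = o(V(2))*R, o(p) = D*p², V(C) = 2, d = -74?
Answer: 438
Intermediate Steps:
w(T, u) = -74
o(p) = -7*p²
M(B, R) = -28*R (M(B, R) = (-7*2²)*R = (-7*4)*R = -28*R)
A = -438 (A = -74 - 28*13 = -74 - 364 = -438)
-A = -1*(-438) = 438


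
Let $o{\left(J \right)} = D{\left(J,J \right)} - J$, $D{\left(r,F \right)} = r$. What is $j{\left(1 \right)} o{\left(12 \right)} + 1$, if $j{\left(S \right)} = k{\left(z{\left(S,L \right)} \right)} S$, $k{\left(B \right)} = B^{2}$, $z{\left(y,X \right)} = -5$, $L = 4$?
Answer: $1$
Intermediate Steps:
$o{\left(J \right)} = 0$ ($o{\left(J \right)} = J - J = 0$)
$j{\left(S \right)} = 25 S$ ($j{\left(S \right)} = \left(-5\right)^{2} S = 25 S$)
$j{\left(1 \right)} o{\left(12 \right)} + 1 = 25 \cdot 1 \cdot 0 + 1 = 25 \cdot 0 + 1 = 0 + 1 = 1$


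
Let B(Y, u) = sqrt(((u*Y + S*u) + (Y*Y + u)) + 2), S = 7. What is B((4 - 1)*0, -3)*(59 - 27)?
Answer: 32*I*sqrt(22) ≈ 150.09*I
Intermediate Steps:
B(Y, u) = sqrt(2 + Y**2 + 8*u + Y*u) (B(Y, u) = sqrt(((u*Y + 7*u) + (Y*Y + u)) + 2) = sqrt(((Y*u + 7*u) + (Y**2 + u)) + 2) = sqrt(((7*u + Y*u) + (u + Y**2)) + 2) = sqrt((Y**2 + 8*u + Y*u) + 2) = sqrt(2 + Y**2 + 8*u + Y*u))
B((4 - 1)*0, -3)*(59 - 27) = sqrt(2 + ((4 - 1)*0)**2 + 8*(-3) + ((4 - 1)*0)*(-3))*(59 - 27) = sqrt(2 + (3*0)**2 - 24 + (3*0)*(-3))*32 = sqrt(2 + 0**2 - 24 + 0*(-3))*32 = sqrt(2 + 0 - 24 + 0)*32 = sqrt(-22)*32 = (I*sqrt(22))*32 = 32*I*sqrt(22)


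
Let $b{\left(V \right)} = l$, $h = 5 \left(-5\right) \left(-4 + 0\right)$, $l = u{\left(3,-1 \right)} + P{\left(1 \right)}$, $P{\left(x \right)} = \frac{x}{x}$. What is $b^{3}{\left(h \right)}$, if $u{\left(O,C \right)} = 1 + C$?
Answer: $1$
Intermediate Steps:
$P{\left(x \right)} = 1$
$l = 1$ ($l = \left(1 - 1\right) + 1 = 0 + 1 = 1$)
$h = 100$ ($h = \left(-25\right) \left(-4\right) = 100$)
$b{\left(V \right)} = 1$
$b^{3}{\left(h \right)} = 1^{3} = 1$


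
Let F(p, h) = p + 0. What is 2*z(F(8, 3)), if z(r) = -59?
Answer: -118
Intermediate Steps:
F(p, h) = p
2*z(F(8, 3)) = 2*(-59) = -118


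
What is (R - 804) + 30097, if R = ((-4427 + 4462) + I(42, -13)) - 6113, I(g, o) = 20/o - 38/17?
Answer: 5129681/221 ≈ 23211.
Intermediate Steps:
I(g, o) = -38/17 + 20/o (I(g, o) = 20/o - 38*1/17 = 20/o - 38/17 = -38/17 + 20/o)
R = -1344072/221 (R = ((-4427 + 4462) + (-38/17 + 20/(-13))) - 6113 = (35 + (-38/17 + 20*(-1/13))) - 6113 = (35 + (-38/17 - 20/13)) - 6113 = (35 - 834/221) - 6113 = 6901/221 - 6113 = -1344072/221 ≈ -6081.8)
(R - 804) + 30097 = (-1344072/221 - 804) + 30097 = -1521756/221 + 30097 = 5129681/221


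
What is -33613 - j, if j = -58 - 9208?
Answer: -24347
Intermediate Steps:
j = -9266
-33613 - j = -33613 - 1*(-9266) = -33613 + 9266 = -24347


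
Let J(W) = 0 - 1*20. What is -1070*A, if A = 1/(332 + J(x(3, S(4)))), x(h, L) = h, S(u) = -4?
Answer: -535/156 ≈ -3.4295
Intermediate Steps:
J(W) = -20 (J(W) = 0 - 20 = -20)
A = 1/312 (A = 1/(332 - 20) = 1/312 ≈ 0.0032051)
-1070*A = -1070*1/312 = -535/156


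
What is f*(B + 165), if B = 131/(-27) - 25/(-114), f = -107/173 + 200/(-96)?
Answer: -922888033/2129976 ≈ -433.29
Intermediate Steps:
f = -5609/2076 (f = -107*1/173 + 200*(-1/96) = -107/173 - 25/12 = -5609/2076 ≈ -2.7018)
B = -4753/1026 (B = 131*(-1/27) - 25*(-1/114) = -131/27 + 25/114 = -4753/1026 ≈ -4.6326)
f*(B + 165) = -5609*(-4753/1026 + 165)/2076 = -5609/2076*164537/1026 = -922888033/2129976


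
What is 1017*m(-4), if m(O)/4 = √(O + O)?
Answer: 8136*I*√2 ≈ 11506.0*I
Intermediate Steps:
m(O) = 4*√2*√O (m(O) = 4*√(O + O) = 4*√(2*O) = 4*(√2*√O) = 4*√2*√O)
1017*m(-4) = 1017*(4*√2*√(-4)) = 1017*(4*√2*(2*I)) = 1017*(8*I*√2) = 8136*I*√2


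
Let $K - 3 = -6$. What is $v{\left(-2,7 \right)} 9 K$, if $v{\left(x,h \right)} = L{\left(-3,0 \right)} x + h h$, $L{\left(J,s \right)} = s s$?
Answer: $-1323$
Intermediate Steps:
$L{\left(J,s \right)} = s^{2}$
$v{\left(x,h \right)} = h^{2}$ ($v{\left(x,h \right)} = 0^{2} x + h h = 0 x + h^{2} = 0 + h^{2} = h^{2}$)
$K = -3$ ($K = 3 - 6 = -3$)
$v{\left(-2,7 \right)} 9 K = 7^{2} \cdot 9 \left(-3\right) = 49 \cdot 9 \left(-3\right) = 441 \left(-3\right) = -1323$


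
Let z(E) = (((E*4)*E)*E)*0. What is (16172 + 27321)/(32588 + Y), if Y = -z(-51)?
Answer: 43493/32588 ≈ 1.3346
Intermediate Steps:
z(E) = 0 (z(E) = (((4*E)*E)*E)*0 = ((4*E**2)*E)*0 = (4*E**3)*0 = 0)
Y = 0 (Y = -1*0 = 0)
(16172 + 27321)/(32588 + Y) = (16172 + 27321)/(32588 + 0) = 43493/32588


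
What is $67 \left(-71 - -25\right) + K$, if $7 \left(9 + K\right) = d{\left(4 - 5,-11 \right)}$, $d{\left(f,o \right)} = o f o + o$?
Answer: $- \frac{21769}{7} \approx -3109.9$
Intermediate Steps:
$d{\left(f,o \right)} = o + f o^{2}$ ($d{\left(f,o \right)} = f o o + o = f o^{2} + o = o + f o^{2}$)
$K = - \frac{195}{7}$ ($K = -9 + \frac{\left(-11\right) \left(1 + \left(4 - 5\right) \left(-11\right)\right)}{7} = -9 + \frac{\left(-11\right) \left(1 - -11\right)}{7} = -9 + \frac{\left(-11\right) \left(1 + 11\right)}{7} = -9 + \frac{\left(-11\right) 12}{7} = -9 + \frac{1}{7} \left(-132\right) = -9 - \frac{132}{7} = - \frac{195}{7} \approx -27.857$)
$67 \left(-71 - -25\right) + K = 67 \left(-71 - -25\right) - \frac{195}{7} = 67 \left(-71 + 25\right) - \frac{195}{7} = 67 \left(-46\right) - \frac{195}{7} = -3082 - \frac{195}{7} = - \frac{21769}{7}$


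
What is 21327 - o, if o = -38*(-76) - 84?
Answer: 18523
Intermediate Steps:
o = 2804 (o = 2888 - 84 = 2804)
21327 - o = 21327 - 1*2804 = 21327 - 2804 = 18523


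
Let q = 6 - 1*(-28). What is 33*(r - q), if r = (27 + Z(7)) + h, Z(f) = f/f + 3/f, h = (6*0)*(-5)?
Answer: -1287/7 ≈ -183.86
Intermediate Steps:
q = 34 (q = 6 + 28 = 34)
h = 0 (h = 0*(-5) = 0)
Z(f) = 1 + 3/f
r = 199/7 (r = (27 + (3 + 7)/7) + 0 = (27 + (⅐)*10) + 0 = (27 + 10/7) + 0 = 199/7 + 0 = 199/7 ≈ 28.429)
33*(r - q) = 33*(199/7 - 1*34) = 33*(199/7 - 34) = 33*(-39/7) = -1287/7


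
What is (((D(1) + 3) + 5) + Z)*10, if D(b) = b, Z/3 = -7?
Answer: -120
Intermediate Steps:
Z = -21 (Z = 3*(-7) = -21)
(((D(1) + 3) + 5) + Z)*10 = (((1 + 3) + 5) - 21)*10 = ((4 + 5) - 21)*10 = (9 - 21)*10 = -12*10 = -120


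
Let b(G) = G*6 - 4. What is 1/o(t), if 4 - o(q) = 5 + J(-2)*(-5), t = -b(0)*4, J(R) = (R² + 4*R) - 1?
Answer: -1/26 ≈ -0.038462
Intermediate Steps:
b(G) = -4 + 6*G (b(G) = 6*G - 4 = -4 + 6*G)
J(R) = -1 + R² + 4*R
t = 16 (t = -(-4 + 6*0)*4 = -(-4 + 0)*4 = -1*(-4)*4 = 4*4 = 16)
o(q) = -26 (o(q) = 4 - (5 + (-1 + (-2)² + 4*(-2))*(-5)) = 4 - (5 + (-1 + 4 - 8)*(-5)) = 4 - (5 - 5*(-5)) = 4 - (5 + 25) = 4 - 1*30 = 4 - 30 = -26)
1/o(t) = 1/(-26) = -1/26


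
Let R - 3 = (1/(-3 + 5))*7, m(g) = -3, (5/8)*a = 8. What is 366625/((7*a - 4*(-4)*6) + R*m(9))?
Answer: 3666250/1661 ≈ 2207.3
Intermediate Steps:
a = 64/5 (a = (8/5)*8 = 64/5 ≈ 12.800)
R = 13/2 (R = 3 + (1/(-3 + 5))*7 = 3 + (1/2)*7 = 3 + ((½)*1)*7 = 3 + (½)*7 = 3 + 7/2 = 13/2 ≈ 6.5000)
366625/((7*a - 4*(-4)*6) + R*m(9)) = 366625/((7*(64/5) - 4*(-4)*6) + (13/2)*(-3)) = 366625/((448/5 + 16*6) - 39/2) = 366625/((448/5 + 96) - 39/2) = 366625/(928/5 - 39/2) = 366625/(1661/10) = 366625*(10/1661) = 3666250/1661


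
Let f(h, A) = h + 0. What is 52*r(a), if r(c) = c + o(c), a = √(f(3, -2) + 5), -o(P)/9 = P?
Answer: -832*√2 ≈ -1176.6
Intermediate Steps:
f(h, A) = h
o(P) = -9*P
a = 2*√2 (a = √(3 + 5) = √8 = 2*√2 ≈ 2.8284)
r(c) = -8*c (r(c) = c - 9*c = -8*c)
52*r(a) = 52*(-16*√2) = -832*√2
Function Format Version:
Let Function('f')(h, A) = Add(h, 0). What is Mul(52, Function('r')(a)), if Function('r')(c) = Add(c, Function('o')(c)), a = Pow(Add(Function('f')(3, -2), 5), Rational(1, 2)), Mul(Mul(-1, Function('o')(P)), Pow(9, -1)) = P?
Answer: Mul(-832, Pow(2, Rational(1, 2))) ≈ -1176.6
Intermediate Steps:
Function('f')(h, A) = h
Function('o')(P) = Mul(-9, P)
a = Mul(2, Pow(2, Rational(1, 2))) (a = Pow(Add(3, 5), Rational(1, 2)) = Pow(8, Rational(1, 2)) = Mul(2, Pow(2, Rational(1, 2))) ≈ 2.8284)
Function('r')(c) = Mul(-8, c) (Function('r')(c) = Add(c, Mul(-9, c)) = Mul(-8, c))
Mul(52, Function('r')(a)) = Mul(52, Mul(-8, Mul(2, Pow(2, Rational(1, 2))))) = Mul(52, Mul(-16, Pow(2, Rational(1, 2)))) = Mul(-832, Pow(2, Rational(1, 2)))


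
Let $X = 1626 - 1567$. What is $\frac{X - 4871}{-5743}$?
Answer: $\frac{4812}{5743} \approx 0.83789$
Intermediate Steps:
$X = 59$
$\frac{X - 4871}{-5743} = \frac{59 - 4871}{-5743} = \left(-4812\right) \left(- \frac{1}{5743}\right) = \frac{4812}{5743}$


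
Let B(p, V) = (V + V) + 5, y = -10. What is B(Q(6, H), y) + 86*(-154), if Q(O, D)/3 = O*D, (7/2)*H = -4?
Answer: -13259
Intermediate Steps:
H = -8/7 (H = (2/7)*(-4) = -8/7 ≈ -1.1429)
Q(O, D) = 3*D*O (Q(O, D) = 3*(O*D) = 3*(D*O) = 3*D*O)
B(p, V) = 5 + 2*V (B(p, V) = 2*V + 5 = 5 + 2*V)
B(Q(6, H), y) + 86*(-154) = (5 + 2*(-10)) + 86*(-154) = (5 - 20) - 13244 = -15 - 13244 = -13259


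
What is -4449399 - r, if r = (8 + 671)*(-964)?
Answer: -3794843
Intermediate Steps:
r = -654556 (r = 679*(-964) = -654556)
-4449399 - r = -4449399 - 1*(-654556) = -4449399 + 654556 = -3794843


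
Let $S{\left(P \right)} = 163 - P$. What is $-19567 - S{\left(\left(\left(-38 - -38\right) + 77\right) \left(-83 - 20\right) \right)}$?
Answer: $-27661$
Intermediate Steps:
$-19567 - S{\left(\left(\left(-38 - -38\right) + 77\right) \left(-83 - 20\right) \right)} = -19567 - \left(163 - \left(\left(-38 - -38\right) + 77\right) \left(-83 - 20\right)\right) = -19567 - \left(163 - \left(\left(-38 + 38\right) + 77\right) \left(-103\right)\right) = -19567 - \left(163 - \left(0 + 77\right) \left(-103\right)\right) = -19567 - \left(163 - 77 \left(-103\right)\right) = -19567 - \left(163 - -7931\right) = -19567 - \left(163 + 7931\right) = -19567 - 8094 = -27661$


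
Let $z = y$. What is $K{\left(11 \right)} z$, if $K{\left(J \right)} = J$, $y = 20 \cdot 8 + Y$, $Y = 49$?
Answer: $2299$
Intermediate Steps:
$y = 209$ ($y = 20 \cdot 8 + 49 = 160 + 49 = 209$)
$z = 209$
$K{\left(11 \right)} z = 11 \cdot 209 = 2299$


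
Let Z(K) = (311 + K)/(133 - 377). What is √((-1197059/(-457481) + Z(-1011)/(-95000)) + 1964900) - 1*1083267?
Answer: -1083267 + √220960181387556777635612014/10604409580 ≈ -1.0819e+6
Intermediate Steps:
Z(K) = -311/244 - K/244 (Z(K) = (311 + K)/(-244) = (311 + K)*(-1/244) = -311/244 - K/244)
√((-1197059/(-457481) + Z(-1011)/(-95000)) + 1964900) - 1*1083267 = √((-1197059/(-457481) + (-311/244 - 1/244*(-1011))/(-95000)) + 1964900) - 1*1083267 = √((-1197059*(-1/457481) + (-311/244 + 1011/244)*(-1/95000)) + 1964900) - 1083267 = √((1197059/457481 + (175/61)*(-1/95000)) + 1964900) - 1083267 = √((1197059/457481 - 7/231800) + 1964900) - 1083267 = √(277475073833/106044095800 + 1964900) - 1083267 = √(208366321312493833/106044095800) - 1083267 = √220960181387556777635612014/10604409580 - 1083267 = -1083267 + √220960181387556777635612014/10604409580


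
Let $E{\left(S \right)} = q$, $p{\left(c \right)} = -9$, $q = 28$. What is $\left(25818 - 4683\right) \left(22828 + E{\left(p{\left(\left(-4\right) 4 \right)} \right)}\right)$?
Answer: $483061560$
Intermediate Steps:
$E{\left(S \right)} = 28$
$\left(25818 - 4683\right) \left(22828 + E{\left(p{\left(\left(-4\right) 4 \right)} \right)}\right) = \left(25818 - 4683\right) \left(22828 + 28\right) = 21135 \cdot 22856 = 483061560$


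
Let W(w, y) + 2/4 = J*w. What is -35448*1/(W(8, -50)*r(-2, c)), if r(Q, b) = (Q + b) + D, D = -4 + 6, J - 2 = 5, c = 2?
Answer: -11816/37 ≈ -319.35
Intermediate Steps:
J = 7 (J = 2 + 5 = 7)
D = 2
W(w, y) = -½ + 7*w
r(Q, b) = 2 + Q + b (r(Q, b) = (Q + b) + 2 = 2 + Q + b)
-35448*1/(W(8, -50)*r(-2, c)) = -35448*1/((-½ + 7*8)*(2 - 2 + 2)) = -35448*1/(2*(-½ + 56)) = -35448/(2*(111/2)) = -35448/111 = -35448*1/111 = -11816/37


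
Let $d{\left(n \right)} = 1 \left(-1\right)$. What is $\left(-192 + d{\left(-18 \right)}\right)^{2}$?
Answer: $37249$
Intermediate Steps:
$d{\left(n \right)} = -1$
$\left(-192 + d{\left(-18 \right)}\right)^{2} = \left(-192 - 1\right)^{2} = \left(-193\right)^{2} = 37249$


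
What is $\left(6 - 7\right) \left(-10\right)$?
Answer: $10$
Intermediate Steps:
$\left(6 - 7\right) \left(-10\right) = \left(-1\right) \left(-10\right) = 10$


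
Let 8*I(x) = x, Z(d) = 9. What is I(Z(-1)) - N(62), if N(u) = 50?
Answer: -391/8 ≈ -48.875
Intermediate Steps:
I(x) = x/8
I(Z(-1)) - N(62) = (⅛)*9 - 1*50 = 9/8 - 50 = -391/8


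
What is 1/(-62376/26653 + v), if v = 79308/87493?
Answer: -2331950929/3343667244 ≈ -0.69742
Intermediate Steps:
v = 79308/87493 (v = 79308*(1/87493) = 79308/87493 ≈ 0.90645)
1/(-62376/26653 + v) = 1/(-62376/26653 + 79308/87493) = 1/(-3343667244/2331950929) = -2331950929/3343667244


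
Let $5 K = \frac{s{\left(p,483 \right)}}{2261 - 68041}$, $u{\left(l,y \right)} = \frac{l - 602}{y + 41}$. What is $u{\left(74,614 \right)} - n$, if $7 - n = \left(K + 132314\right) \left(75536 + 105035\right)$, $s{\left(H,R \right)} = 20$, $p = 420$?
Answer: $\frac{51470569687836272}{2154295} \approx 2.3892 \cdot 10^{10}$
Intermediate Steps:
$u{\left(l,y \right)} = \frac{-602 + l}{41 + y}$
$K = - \frac{1}{16445}$ ($K = \frac{20 \frac{1}{2261 - 68041}}{5} = \frac{20 \frac{1}{-65780}}{5} = \frac{20 \left(- \frac{1}{65780}\right)}{5} = \frac{1}{5} \left(- \frac{1}{3289}\right) = - \frac{1}{16445} \approx -6.0809 \cdot 10^{-5}$)
$n = - \frac{392905112134144}{16445}$ ($n = 7 - \left(- \frac{1}{16445} + 132314\right) \left(75536 + 105035\right) = 7 - \frac{2175903729}{16445} \cdot 180571 = 7 - \frac{392905112249259}{16445} = - \frac{392905112134144}{16445} \approx -2.3892 \cdot 10^{10}$)
$u{\left(74,614 \right)} - n = \frac{-602 + 74}{41 + 614} - - \frac{392905112134144}{16445} = \frac{1}{655} \left(-528\right) + \frac{392905112134144}{16445} = - \frac{528}{655} + \frac{392905112134144}{16445} = \frac{51470569687836272}{2154295}$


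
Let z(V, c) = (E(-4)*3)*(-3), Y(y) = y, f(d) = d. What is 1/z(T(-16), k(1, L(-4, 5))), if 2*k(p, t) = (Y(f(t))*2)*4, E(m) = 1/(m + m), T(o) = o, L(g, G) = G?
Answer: 8/9 ≈ 0.88889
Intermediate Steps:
E(m) = 1/(2*m)
k(p, t) = 4*t (k(p, t) = ((t*2)*4)/2 = ((2*t)*4)/2 = (8*t)/2 = 4*t)
z(V, c) = 9/8 (z(V, c) = (((½)/(-4))*3)*(-3) = (((½)*(-¼))*3)*(-3) = -⅛*3*(-3) = -3/8*(-3) = 9/8)
1/z(T(-16), k(1, L(-4, 5))) = 1/(9/8) = 8/9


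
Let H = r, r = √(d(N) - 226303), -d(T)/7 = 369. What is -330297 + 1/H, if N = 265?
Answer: -330297 - I*√228886/228886 ≈ -3.303e+5 - 0.0020902*I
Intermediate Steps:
d(T) = -2583 (d(T) = -7*369 = -2583)
r = I*√228886 (r = √(-2583 - 226303) = √(-228886) = I*√228886 ≈ 478.42*I)
H = I*√228886 ≈ 478.42*I
-330297 + 1/H = -330297 + 1/(I*√228886) = -330297 - I*√228886/228886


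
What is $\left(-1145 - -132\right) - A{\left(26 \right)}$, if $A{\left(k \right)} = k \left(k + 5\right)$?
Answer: $-1819$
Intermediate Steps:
$A{\left(k \right)} = k \left(5 + k\right)$
$\left(-1145 - -132\right) - A{\left(26 \right)} = \left(-1145 - -132\right) - 26 \left(5 + 26\right) = \left(-1145 + 132\right) - 26 \cdot 31 = -1013 - 806 = -1819$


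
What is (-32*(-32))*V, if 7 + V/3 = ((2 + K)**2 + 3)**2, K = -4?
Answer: 129024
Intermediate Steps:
V = 126 (V = -21 + 3*((2 - 4)**2 + 3)**2 = -21 + 3*((-2)**2 + 3)**2 = -21 + 3*(4 + 3)**2 = -21 + 3*7**2 = -21 + 3*49 = -21 + 147 = 126)
(-32*(-32))*V = -32*(-32)*126 = 1024*126 = 129024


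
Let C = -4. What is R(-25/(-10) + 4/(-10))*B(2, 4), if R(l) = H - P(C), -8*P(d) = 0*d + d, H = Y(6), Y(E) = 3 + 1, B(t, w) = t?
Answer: 7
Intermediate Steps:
Y(E) = 4
H = 4
P(d) = -d/8 (P(d) = -(0*d + d)/8 = -(0 + d)/8 = -d/8)
R(l) = 7/2 (R(l) = 4 - (-1)*(-4)/8 = 4 - 1*½ = 4 - ½ = 7/2)
R(-25/(-10) + 4/(-10))*B(2, 4) = (7/2)*2 = 7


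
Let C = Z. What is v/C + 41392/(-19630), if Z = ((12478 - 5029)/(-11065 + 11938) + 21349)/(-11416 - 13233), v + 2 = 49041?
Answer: -265581017885119/4692356710 ≈ -56599.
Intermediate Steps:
v = 49039 (v = -2 + 49041 = 49039)
Z = -6215042/7172859 (Z = (7449/873 + 21349)/(-24649) = (7449*(1/873) + 21349)*(-1/24649) = (2483/291 + 21349)*(-1/24649) = (6215042/291)*(-1/24649) = -6215042/7172859 ≈ -0.86647)
C = -6215042/7172859 ≈ -0.86647
v/C + 41392/(-19630) = 49039/(-6215042/7172859) + 41392/(-19630) = 49039*(-7172859/6215042) + 41392*(-1/19630) = -351749832501/6215042 - 1592/755 = -265581017885119/4692356710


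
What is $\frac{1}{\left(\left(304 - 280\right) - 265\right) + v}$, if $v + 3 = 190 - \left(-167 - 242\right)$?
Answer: $\frac{1}{355} \approx 0.0028169$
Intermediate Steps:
$v = 596$ ($v = -3 + \left(190 - \left(-167 - 242\right)\right) = -3 + \left(190 - -409\right) = -3 + \left(190 + 409\right) = -3 + 599 = 596$)
$\frac{1}{\left(\left(304 - 280\right) - 265\right) + v} = \frac{1}{\left(\left(304 - 280\right) - 265\right) + 596} = \frac{1}{\left(24 - 265\right) + 596} = \frac{1}{-241 + 596} = \frac{1}{355}$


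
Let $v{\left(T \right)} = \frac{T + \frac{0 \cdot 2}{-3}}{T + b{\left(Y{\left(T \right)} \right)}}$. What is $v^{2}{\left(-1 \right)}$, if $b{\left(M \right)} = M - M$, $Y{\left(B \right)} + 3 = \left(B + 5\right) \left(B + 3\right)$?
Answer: $1$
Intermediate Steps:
$Y{\left(B \right)} = -3 + \left(3 + B\right) \left(5 + B\right)$ ($Y{\left(B \right)} = -3 + \left(B + 5\right) \left(B + 3\right) = -3 + \left(5 + B\right) \left(3 + B\right) = -3 + \left(3 + B\right) \left(5 + B\right)$)
$b{\left(M \right)} = 0$
$v{\left(T \right)} = 1$ ($v{\left(T \right)} = \frac{T + \frac{0 \cdot 2}{-3}}{T + 0} = \frac{T + 0 \left(- \frac{1}{3}\right)}{T} = \frac{T + 0}{T} = \frac{T}{T} = 1$)
$v^{2}{\left(-1 \right)} = 1^{2} = 1$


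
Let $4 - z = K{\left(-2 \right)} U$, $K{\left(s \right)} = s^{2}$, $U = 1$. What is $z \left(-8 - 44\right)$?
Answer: $0$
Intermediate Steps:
$z = 0$ ($z = 4 - \left(-2\right)^{2} \cdot 1 = 4 - 4 \cdot 1 = 4 - 4 = 0$)
$z \left(-8 - 44\right) = 0 \left(-8 - 44\right) = 0 \left(-52\right) = 0$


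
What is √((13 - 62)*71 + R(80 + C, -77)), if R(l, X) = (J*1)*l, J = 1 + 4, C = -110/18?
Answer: I*√27986/3 ≈ 55.763*I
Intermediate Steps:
C = -55/9 (C = -110*1/18 = -55/9 ≈ -6.1111)
J = 5
R(l, X) = 5*l (R(l, X) = (5*1)*l = 5*l)
√((13 - 62)*71 + R(80 + C, -77)) = √((13 - 62)*71 + 5*(80 - 55/9)) = √(-49*71 + 5*(665/9)) = √(-3479 + 3325/9) = √(-27986/9) = I*√27986/3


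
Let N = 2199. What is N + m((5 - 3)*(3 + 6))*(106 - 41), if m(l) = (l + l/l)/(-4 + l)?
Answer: 32021/14 ≈ 2287.2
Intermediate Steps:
m(l) = (1 + l)/(-4 + l) (m(l) = (l + 1)/(-4 + l) = (1 + l)/(-4 + l))
N + m((5 - 3)*(3 + 6))*(106 - 41) = 2199 + ((1 + (5 - 3)*(3 + 6))/(-4 + (5 - 3)*(3 + 6)))*(106 - 41) = 2199 + ((1 + 2*9)/(-4 + 2*9))*65 = 2199 + ((1 + 18)/(-4 + 18))*65 = 2199 + (19/14)*65 = 2199 + 1235/14 = 32021/14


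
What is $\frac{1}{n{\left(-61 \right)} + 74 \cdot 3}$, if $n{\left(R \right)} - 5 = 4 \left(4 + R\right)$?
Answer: $-1$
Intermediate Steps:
$n{\left(R \right)} = 21 + 4 R$ ($n{\left(R \right)} = 5 + 4 \left(4 + R\right) = 5 + \left(16 + 4 R\right) = 21 + 4 R$)
$\frac{1}{n{\left(-61 \right)} + 74 \cdot 3} = \frac{1}{\left(21 + 4 \left(-61\right)\right) + 74 \cdot 3} = \frac{1}{\left(21 - 244\right) + 222} = \frac{1}{-223 + 222} = \frac{1}{-1} = -1$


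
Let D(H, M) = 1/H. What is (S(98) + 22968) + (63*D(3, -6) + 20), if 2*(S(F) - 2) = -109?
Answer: 45913/2 ≈ 22957.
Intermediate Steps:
S(F) = -105/2 (S(F) = 2 + (½)*(-109) = 2 - 109/2 = -105/2)
(S(98) + 22968) + (63*D(3, -6) + 20) = (-105/2 + 22968) + (63/3 + 20) = 45831/2 + (63*(⅓) + 20) = 45831/2 + (21 + 20) = 45831/2 + 41 = 45913/2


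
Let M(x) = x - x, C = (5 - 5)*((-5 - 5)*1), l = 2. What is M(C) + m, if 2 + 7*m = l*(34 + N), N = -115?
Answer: -164/7 ≈ -23.429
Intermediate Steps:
m = -164/7 (m = -2/7 + (2*(34 - 115))/7 = -2/7 + (2*(-81))/7 = -2/7 + (⅐)*(-162) = -2/7 - 162/7 = -164/7 ≈ -23.429)
C = 0 (C = 0*(-10*1) = 0*(-10) = 0)
M(x) = 0
M(C) + m = 0 - 164/7 = -164/7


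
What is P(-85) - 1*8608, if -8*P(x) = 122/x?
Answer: -2926659/340 ≈ -8607.8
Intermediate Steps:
P(x) = -61/(4*x)
P(-85) - 1*8608 = -61/4/(-85) - 1*8608 = -61/4*(-1/85) - 8608 = 61/340 - 8608 = -2926659/340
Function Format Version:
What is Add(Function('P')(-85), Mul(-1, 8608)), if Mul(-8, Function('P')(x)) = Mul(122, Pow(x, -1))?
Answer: Rational(-2926659, 340) ≈ -8607.8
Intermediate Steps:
Function('P')(x) = Mul(Rational(-61, 4), Pow(x, -1)) (Function('P')(x) = Mul(Rational(-1, 8), Mul(122, Pow(x, -1))) = Mul(Rational(-61, 4), Pow(x, -1)))
Add(Function('P')(-85), Mul(-1, 8608)) = Add(Mul(Rational(-61, 4), Pow(-85, -1)), Mul(-1, 8608)) = Add(Mul(Rational(-61, 4), Rational(-1, 85)), -8608) = Add(Rational(61, 340), -8608) = Rational(-2926659, 340)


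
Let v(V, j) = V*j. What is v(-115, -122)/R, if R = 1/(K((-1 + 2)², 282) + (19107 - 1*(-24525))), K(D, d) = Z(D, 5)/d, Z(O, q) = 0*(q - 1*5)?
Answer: 612156960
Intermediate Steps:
Z(O, q) = 0 (Z(O, q) = 0*(q - 5) = 0*(-5 + q) = 0)
K(D, d) = 0 (K(D, d) = 0/d = 0)
R = 1/43632 (R = 1/(0 + (19107 - 1*(-24525))) = 1/(0 + (19107 + 24525)) = 1/(0 + 43632) = 1/43632 ≈ 2.2919e-5)
v(-115, -122)/R = (-115*(-122))/(1/43632) = 14030*43632 = 612156960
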